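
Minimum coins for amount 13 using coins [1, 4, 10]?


dp[0]=0; dp[i]=1+min(dp[i-c] for c in coins)
...dp[8]=2, dp[9]=3, dp[10]=1, dp[11]=2, dp[12]=3, dp[13]=4
Minimum coins for 13 = 4


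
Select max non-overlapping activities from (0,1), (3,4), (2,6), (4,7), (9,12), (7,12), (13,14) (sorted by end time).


Greedy: pick earliest-ending, then skip overlaps.
Selected (5 activities): [(0, 1), (3, 4), (4, 7), (9, 12), (13, 14)]


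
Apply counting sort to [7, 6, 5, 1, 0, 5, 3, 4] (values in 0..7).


Count array: [1, 1, 0, 1, 1, 2, 1, 1]
Reconstruct: [0, 1, 3, 4, 5, 5, 6, 7]


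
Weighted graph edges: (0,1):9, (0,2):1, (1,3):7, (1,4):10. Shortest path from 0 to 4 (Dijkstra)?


Dijkstra from 0:
Distances: {0: 0, 1: 9, 2: 1, 3: 16, 4: 19}
Shortest distance to 4 = 19, path = [0, 1, 4]


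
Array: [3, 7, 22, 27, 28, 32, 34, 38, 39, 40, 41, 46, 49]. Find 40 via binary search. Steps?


Search for 40:
[0,12] mid=6 arr[6]=34
[7,12] mid=9 arr[9]=40
Total: 2 comparisons


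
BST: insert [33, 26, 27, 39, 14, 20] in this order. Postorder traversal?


Root = 33; build tree by BST insertion.
Postorder traversal: [20, 14, 27, 26, 39, 33]


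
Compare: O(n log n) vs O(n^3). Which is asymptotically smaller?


linearithmic grows slower than cubic
O(n log n) is asymptotically smaller; O(n^3) grows faster


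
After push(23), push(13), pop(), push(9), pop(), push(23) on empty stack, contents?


push(23) -> [23]
push(13) -> [23, 13]
pop() returns 13 -> [23]
push(9) -> [23, 9]
pop() returns 9 -> [23]
push(23) -> [23, 23]
Final stack (bottom to top): [23, 23]


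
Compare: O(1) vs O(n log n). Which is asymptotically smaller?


constant grows slower than linearithmic
O(1) is asymptotically smaller; O(n log n) grows faster


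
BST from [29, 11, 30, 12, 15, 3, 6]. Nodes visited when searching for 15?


BST root = 29
Search for 15: compare at each node
Path: [29, 11, 12, 15]


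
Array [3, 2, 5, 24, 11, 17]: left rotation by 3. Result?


Left rotate by 3: [24, 11, 17, 3, 2, 5]


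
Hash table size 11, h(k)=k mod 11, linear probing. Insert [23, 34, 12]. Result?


Insertions: 23->slot 1; 34->slot 2; 12->slot 3
Table: [None, 23, 34, 12, None, None, None, None, None, None, None]


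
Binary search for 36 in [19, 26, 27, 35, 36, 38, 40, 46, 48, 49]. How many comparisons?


Search for 36:
[0,9] mid=4 arr[4]=36
Total: 1 comparisons


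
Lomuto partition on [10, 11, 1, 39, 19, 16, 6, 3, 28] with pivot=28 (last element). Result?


Elements <= 28 go left of pivot.
Result: [10, 11, 1, 19, 16, 6, 3, 28, 39], pivot at index 7


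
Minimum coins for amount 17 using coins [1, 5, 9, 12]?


dp[0]=0; dp[i]=1+min(dp[i-c] for c in coins)
...dp[12]=1, dp[13]=2, dp[14]=2, dp[15]=3, dp[16]=4, dp[17]=2
Minimum coins for 17 = 2


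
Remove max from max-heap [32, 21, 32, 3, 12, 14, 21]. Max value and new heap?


Max = 32
Replace root with last, heapify down
Resulting heap: [32, 21, 21, 3, 12, 14]


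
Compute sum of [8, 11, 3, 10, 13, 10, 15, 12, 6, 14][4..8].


Prefix sums: [0, 8, 19, 22, 32, 45, 55, 70, 82, 88, 102]
Sum[4..8] = prefix[9] - prefix[4] = 88 - 32 = 56


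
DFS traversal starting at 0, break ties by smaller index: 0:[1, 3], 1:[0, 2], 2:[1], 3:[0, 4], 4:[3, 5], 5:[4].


DFS stack-based: start with [0]
Visit order: [0, 1, 2, 3, 4, 5]


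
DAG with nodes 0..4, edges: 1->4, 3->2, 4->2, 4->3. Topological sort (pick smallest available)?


Kahn's algorithm, process smallest node first
Order: [0, 1, 4, 3, 2]


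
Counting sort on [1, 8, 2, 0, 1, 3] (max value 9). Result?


Count array: [1, 2, 1, 1, 0, 0, 0, 0, 1, 0]
Reconstruct: [0, 1, 1, 2, 3, 8]


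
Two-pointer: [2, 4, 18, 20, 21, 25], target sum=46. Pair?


Two pointers: lo=0, hi=5
Found pair: (21, 25) summing to 46


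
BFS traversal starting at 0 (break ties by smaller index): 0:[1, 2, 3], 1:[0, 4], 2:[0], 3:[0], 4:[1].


BFS queue: start with [0]
Visit order: [0, 1, 2, 3, 4]


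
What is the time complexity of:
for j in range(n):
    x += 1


Per nesting level: O(n) = O(n)
Complexity: O(n)


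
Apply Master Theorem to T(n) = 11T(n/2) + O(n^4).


a=11, b=2, c=4. log_2(11)=3.459 < c=4. Case 3: O(n^c) = O(n^4)
Complexity: O(n^4)


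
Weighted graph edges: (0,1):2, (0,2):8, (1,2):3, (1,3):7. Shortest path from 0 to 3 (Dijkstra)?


Dijkstra from 0:
Distances: {0: 0, 1: 2, 2: 5, 3: 9}
Shortest distance to 3 = 9, path = [0, 1, 3]


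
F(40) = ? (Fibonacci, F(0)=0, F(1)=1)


F(n)=F(n-1)+F(n-2)
...F(38)=39088169, F(39)=63245986, F(40)=102334155


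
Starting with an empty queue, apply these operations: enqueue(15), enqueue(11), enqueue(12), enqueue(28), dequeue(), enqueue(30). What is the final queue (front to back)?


enqueue(15) -> [15]
enqueue(11) -> [15, 11]
enqueue(12) -> [15, 11, 12]
enqueue(28) -> [15, 11, 12, 28]
dequeue() returns 15 -> [11, 12, 28]
enqueue(30) -> [11, 12, 28, 30]
Final queue (front to back): [11, 12, 28, 30]


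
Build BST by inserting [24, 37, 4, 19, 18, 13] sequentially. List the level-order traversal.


Root = 24; build tree by BST insertion.
Level-Order traversal: [24, 4, 37, 19, 18, 13]


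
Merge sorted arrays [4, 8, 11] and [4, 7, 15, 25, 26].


Compare heads, take smaller each step.
Merged: [4, 4, 7, 8, 11, 15, 25, 26]


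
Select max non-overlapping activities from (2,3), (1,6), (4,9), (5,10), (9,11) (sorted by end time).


Greedy: pick earliest-ending, then skip overlaps.
Selected (3 activities): [(2, 3), (4, 9), (9, 11)]


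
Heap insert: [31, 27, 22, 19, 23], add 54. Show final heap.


Append 54: [31, 27, 22, 19, 23, 54]
Bubble up: swap idx 5(54) with idx 2(22); swap idx 2(54) with idx 0(31)
Result: [54, 27, 31, 19, 23, 22]


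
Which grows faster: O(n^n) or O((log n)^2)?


polylogarithmic grows slower than n^n
O((log n)^2) is asymptotically smaller; O(n^n) grows faster


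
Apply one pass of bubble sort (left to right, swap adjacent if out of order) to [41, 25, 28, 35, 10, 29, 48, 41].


After one pass: [25, 28, 35, 10, 29, 41, 41, 48]


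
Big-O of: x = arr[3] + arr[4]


Analysis: constant-time operation, no loop
Complexity: O(1)


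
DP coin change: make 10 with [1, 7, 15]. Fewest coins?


dp[0]=0; dp[i]=1+min(dp[i-c] for c in coins)
...dp[5]=5, dp[6]=6, dp[7]=1, dp[8]=2, dp[9]=3, dp[10]=4
Minimum coins for 10 = 4


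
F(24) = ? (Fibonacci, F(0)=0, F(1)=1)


F(n)=F(n-1)+F(n-2)
...F(22)=17711, F(23)=28657, F(24)=46368


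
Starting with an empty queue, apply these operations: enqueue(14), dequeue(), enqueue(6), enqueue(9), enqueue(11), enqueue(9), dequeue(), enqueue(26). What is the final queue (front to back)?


enqueue(14) -> [14]
dequeue() returns 14 -> []
enqueue(6) -> [6]
enqueue(9) -> [6, 9]
enqueue(11) -> [6, 9, 11]
enqueue(9) -> [6, 9, 11, 9]
dequeue() returns 6 -> [9, 11, 9]
enqueue(26) -> [9, 11, 9, 26]
Final queue (front to back): [9, 11, 9, 26]


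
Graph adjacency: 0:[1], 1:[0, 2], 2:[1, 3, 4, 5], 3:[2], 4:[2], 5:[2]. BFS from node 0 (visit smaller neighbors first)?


BFS queue: start with [0]
Visit order: [0, 1, 2, 3, 4, 5]


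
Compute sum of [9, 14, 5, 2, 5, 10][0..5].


Prefix sums: [0, 9, 23, 28, 30, 35, 45]
Sum[0..5] = prefix[6] - prefix[0] = 45 - 0 = 45


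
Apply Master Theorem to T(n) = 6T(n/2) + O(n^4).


a=6, b=2, c=4. log_2(6)=2.585 < c=4. Case 3: O(n^c) = O(n^4)
Complexity: O(n^4)


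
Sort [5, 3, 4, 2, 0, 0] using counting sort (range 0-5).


Count array: [2, 0, 1, 1, 1, 1]
Reconstruct: [0, 0, 2, 3, 4, 5]


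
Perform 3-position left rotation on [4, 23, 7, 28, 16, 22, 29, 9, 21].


Left rotate by 3: [28, 16, 22, 29, 9, 21, 4, 23, 7]


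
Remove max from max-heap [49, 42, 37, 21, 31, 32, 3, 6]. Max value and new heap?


Max = 49
Replace root with last, heapify down
Resulting heap: [42, 31, 37, 21, 6, 32, 3]


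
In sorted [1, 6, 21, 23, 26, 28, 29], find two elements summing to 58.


Two pointers: lo=0, hi=6
No pair sums to 58


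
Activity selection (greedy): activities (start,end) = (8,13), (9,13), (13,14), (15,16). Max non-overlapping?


Greedy: pick earliest-ending, then skip overlaps.
Selected (3 activities): [(8, 13), (13, 14), (15, 16)]


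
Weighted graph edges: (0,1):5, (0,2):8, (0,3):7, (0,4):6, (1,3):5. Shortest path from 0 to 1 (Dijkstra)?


Dijkstra from 0:
Distances: {0: 0, 1: 5, 2: 8, 3: 7, 4: 6}
Shortest distance to 1 = 5, path = [0, 1]


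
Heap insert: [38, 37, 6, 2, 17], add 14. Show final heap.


Append 14: [38, 37, 6, 2, 17, 14]
Bubble up: swap idx 5(14) with idx 2(6)
Result: [38, 37, 14, 2, 17, 6]


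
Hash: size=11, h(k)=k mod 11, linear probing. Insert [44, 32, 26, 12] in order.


Insertions: 44->slot 0; 32->slot 10; 26->slot 4; 12->slot 1
Table: [44, 12, None, None, 26, None, None, None, None, None, 32]


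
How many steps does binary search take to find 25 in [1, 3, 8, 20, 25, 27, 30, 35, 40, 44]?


Search for 25:
[0,9] mid=4 arr[4]=25
Total: 1 comparisons


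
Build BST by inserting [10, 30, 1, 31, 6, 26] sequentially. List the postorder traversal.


Root = 10; build tree by BST insertion.
Postorder traversal: [6, 1, 26, 31, 30, 10]


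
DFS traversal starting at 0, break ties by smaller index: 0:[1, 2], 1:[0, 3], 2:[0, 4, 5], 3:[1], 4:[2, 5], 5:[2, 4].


DFS stack-based: start with [0]
Visit order: [0, 1, 3, 2, 4, 5]


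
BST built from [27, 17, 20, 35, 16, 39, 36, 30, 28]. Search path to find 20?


BST root = 27
Search for 20: compare at each node
Path: [27, 17, 20]


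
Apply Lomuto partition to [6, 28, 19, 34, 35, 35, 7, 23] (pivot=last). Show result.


Elements <= 23 go left of pivot.
Result: [6, 19, 7, 23, 35, 35, 28, 34], pivot at index 3


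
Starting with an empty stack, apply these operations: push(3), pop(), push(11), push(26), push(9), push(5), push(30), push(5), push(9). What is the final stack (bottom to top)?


push(3) -> [3]
pop() returns 3 -> []
push(11) -> [11]
push(26) -> [11, 26]
push(9) -> [11, 26, 9]
push(5) -> [11, 26, 9, 5]
push(30) -> [11, 26, 9, 5, 30]
push(5) -> [11, 26, 9, 5, 30, 5]
push(9) -> [11, 26, 9, 5, 30, 5, 9]
Final stack (bottom to top): [11, 26, 9, 5, 30, 5, 9]


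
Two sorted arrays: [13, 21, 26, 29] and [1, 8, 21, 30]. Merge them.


Compare heads, take smaller each step.
Merged: [1, 8, 13, 21, 21, 26, 29, 30]


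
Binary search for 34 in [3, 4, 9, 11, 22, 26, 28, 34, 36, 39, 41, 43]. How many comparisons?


Search for 34:
[0,11] mid=5 arr[5]=26
[6,11] mid=8 arr[8]=36
[6,7] mid=6 arr[6]=28
[7,7] mid=7 arr[7]=34
Total: 4 comparisons


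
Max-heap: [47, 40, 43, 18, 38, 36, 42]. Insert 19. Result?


Append 19: [47, 40, 43, 18, 38, 36, 42, 19]
Bubble up: swap idx 7(19) with idx 3(18)
Result: [47, 40, 43, 19, 38, 36, 42, 18]


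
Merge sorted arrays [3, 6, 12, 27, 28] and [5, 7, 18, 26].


Compare heads, take smaller each step.
Merged: [3, 5, 6, 7, 12, 18, 26, 27, 28]


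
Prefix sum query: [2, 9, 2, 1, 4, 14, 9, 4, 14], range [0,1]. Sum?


Prefix sums: [0, 2, 11, 13, 14, 18, 32, 41, 45, 59]
Sum[0..1] = prefix[2] - prefix[0] = 11 - 0 = 11


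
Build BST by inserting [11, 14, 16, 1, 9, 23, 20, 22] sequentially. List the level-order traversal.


Root = 11; build tree by BST insertion.
Level-Order traversal: [11, 1, 14, 9, 16, 23, 20, 22]


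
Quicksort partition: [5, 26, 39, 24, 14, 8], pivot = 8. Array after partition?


Elements <= 8 go left of pivot.
Result: [5, 8, 39, 24, 14, 26], pivot at index 1


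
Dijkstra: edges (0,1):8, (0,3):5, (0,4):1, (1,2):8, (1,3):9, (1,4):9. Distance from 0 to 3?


Dijkstra from 0:
Distances: {0: 0, 1: 8, 2: 16, 3: 5, 4: 1}
Shortest distance to 3 = 5, path = [0, 3]


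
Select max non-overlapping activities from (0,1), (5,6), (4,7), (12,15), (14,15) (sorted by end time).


Greedy: pick earliest-ending, then skip overlaps.
Selected (3 activities): [(0, 1), (5, 6), (12, 15)]


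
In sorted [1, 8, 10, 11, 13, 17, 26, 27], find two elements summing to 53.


Two pointers: lo=0, hi=7
Found pair: (26, 27) summing to 53


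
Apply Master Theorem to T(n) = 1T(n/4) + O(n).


a=1, b=4, c=1. log_4(1)=0 < c=1. Case 3: O(n^c) = O(n)
Complexity: O(n)


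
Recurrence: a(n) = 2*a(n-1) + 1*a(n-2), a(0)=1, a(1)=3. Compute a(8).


Build bottom-up:
...a(6)=239, a(7)=577, a(8)=2*577+1*239=1393


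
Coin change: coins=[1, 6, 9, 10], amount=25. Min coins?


dp[0]=0; dp[i]=1+min(dp[i-c] for c in coins)
...dp[20]=2, dp[21]=3, dp[22]=3, dp[23]=4, dp[24]=3, dp[25]=3
Minimum coins for 25 = 3


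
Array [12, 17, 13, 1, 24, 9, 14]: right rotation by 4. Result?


Right rotate by 4: [1, 24, 9, 14, 12, 17, 13]


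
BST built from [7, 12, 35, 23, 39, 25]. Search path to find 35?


BST root = 7
Search for 35: compare at each node
Path: [7, 12, 35]


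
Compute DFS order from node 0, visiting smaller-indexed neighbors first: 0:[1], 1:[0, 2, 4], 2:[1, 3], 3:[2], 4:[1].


DFS stack-based: start with [0]
Visit order: [0, 1, 2, 3, 4]


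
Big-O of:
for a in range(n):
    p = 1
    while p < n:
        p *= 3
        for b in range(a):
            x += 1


Per nesting level: O(n) * O(log n) * O(n) [triangular over a] = O(n^2 log n)
Complexity: O(n^2 log n)


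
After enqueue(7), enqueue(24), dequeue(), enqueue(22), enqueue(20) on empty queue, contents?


enqueue(7) -> [7]
enqueue(24) -> [7, 24]
dequeue() returns 7 -> [24]
enqueue(22) -> [24, 22]
enqueue(20) -> [24, 22, 20]
Final queue (front to back): [24, 22, 20]


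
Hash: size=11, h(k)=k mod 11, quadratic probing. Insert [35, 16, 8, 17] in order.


Insertions: 35->slot 2; 16->slot 5; 8->slot 8; 17->slot 6
Table: [None, None, 35, None, None, 16, 17, None, 8, None, None]


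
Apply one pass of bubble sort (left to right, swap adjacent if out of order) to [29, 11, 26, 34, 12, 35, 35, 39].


After one pass: [11, 26, 29, 12, 34, 35, 35, 39]


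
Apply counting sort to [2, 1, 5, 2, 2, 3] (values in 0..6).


Count array: [0, 1, 3, 1, 0, 1, 0]
Reconstruct: [1, 2, 2, 2, 3, 5]


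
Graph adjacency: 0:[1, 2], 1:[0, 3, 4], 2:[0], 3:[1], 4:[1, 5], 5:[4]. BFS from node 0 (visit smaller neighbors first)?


BFS queue: start with [0]
Visit order: [0, 1, 2, 3, 4, 5]


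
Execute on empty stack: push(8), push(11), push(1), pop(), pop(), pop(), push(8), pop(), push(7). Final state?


push(8) -> [8]
push(11) -> [8, 11]
push(1) -> [8, 11, 1]
pop() returns 1 -> [8, 11]
pop() returns 11 -> [8]
pop() returns 8 -> []
push(8) -> [8]
pop() returns 8 -> []
push(7) -> [7]
Final stack (bottom to top): [7]


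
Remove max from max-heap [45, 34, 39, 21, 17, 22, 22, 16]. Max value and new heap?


Max = 45
Replace root with last, heapify down
Resulting heap: [39, 34, 22, 21, 17, 16, 22]


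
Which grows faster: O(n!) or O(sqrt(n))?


sublinear grows slower than factorial
O(sqrt(n)) is asymptotically smaller; O(n!) grows faster


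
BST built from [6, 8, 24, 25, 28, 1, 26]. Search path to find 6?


BST root = 6
Search for 6: compare at each node
Path: [6]


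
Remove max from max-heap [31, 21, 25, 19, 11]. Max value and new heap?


Max = 31
Replace root with last, heapify down
Resulting heap: [25, 21, 11, 19]


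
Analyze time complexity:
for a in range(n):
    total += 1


Per nesting level: O(n) = O(n)
Complexity: O(n)


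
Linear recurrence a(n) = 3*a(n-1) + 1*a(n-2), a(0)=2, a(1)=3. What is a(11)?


Build bottom-up:
...a(9)=46764, a(10)=154451, a(11)=3*154451+1*46764=510117


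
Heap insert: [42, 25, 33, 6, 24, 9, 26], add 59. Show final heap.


Append 59: [42, 25, 33, 6, 24, 9, 26, 59]
Bubble up: swap idx 7(59) with idx 3(6); swap idx 3(59) with idx 1(25); swap idx 1(59) with idx 0(42)
Result: [59, 42, 33, 25, 24, 9, 26, 6]


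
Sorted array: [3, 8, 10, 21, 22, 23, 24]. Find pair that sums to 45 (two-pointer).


Two pointers: lo=0, hi=6
Found pair: (21, 24) summing to 45


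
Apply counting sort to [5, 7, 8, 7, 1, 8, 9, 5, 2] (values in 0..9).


Count array: [0, 1, 1, 0, 0, 2, 0, 2, 2, 1]
Reconstruct: [1, 2, 5, 5, 7, 7, 8, 8, 9]


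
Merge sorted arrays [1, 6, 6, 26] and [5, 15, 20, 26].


Compare heads, take smaller each step.
Merged: [1, 5, 6, 6, 15, 20, 26, 26]


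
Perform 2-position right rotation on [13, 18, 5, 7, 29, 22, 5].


Right rotate by 2: [22, 5, 13, 18, 5, 7, 29]


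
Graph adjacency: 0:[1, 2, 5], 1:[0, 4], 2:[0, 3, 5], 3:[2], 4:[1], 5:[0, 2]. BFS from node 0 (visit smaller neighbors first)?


BFS queue: start with [0]
Visit order: [0, 1, 2, 5, 4, 3]


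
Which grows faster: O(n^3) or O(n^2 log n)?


n^2 log n grows slower than cubic
O(n^2 log n) is asymptotically smaller; O(n^3) grows faster


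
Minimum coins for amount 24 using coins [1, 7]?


dp[0]=0; dp[i]=1+min(dp[i-c] for c in coins)
...dp[19]=7, dp[20]=8, dp[21]=3, dp[22]=4, dp[23]=5, dp[24]=6
Minimum coins for 24 = 6


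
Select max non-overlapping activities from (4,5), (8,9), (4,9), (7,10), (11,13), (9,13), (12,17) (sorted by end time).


Greedy: pick earliest-ending, then skip overlaps.
Selected (3 activities): [(4, 5), (8, 9), (11, 13)]


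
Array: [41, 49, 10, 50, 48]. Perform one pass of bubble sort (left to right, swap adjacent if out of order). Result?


After one pass: [41, 10, 49, 48, 50]


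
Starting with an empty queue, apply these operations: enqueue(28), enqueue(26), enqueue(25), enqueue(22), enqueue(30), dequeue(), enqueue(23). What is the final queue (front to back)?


enqueue(28) -> [28]
enqueue(26) -> [28, 26]
enqueue(25) -> [28, 26, 25]
enqueue(22) -> [28, 26, 25, 22]
enqueue(30) -> [28, 26, 25, 22, 30]
dequeue() returns 28 -> [26, 25, 22, 30]
enqueue(23) -> [26, 25, 22, 30, 23]
Final queue (front to back): [26, 25, 22, 30, 23]


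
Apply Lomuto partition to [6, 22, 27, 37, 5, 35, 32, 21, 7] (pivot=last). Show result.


Elements <= 7 go left of pivot.
Result: [6, 5, 7, 37, 22, 35, 32, 21, 27], pivot at index 2


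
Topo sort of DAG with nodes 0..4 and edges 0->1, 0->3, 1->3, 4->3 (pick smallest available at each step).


Kahn's algorithm, process smallest node first
Order: [0, 1, 2, 4, 3]


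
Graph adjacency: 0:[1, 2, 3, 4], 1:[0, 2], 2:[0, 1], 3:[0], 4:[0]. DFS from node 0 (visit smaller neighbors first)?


DFS stack-based: start with [0]
Visit order: [0, 1, 2, 3, 4]


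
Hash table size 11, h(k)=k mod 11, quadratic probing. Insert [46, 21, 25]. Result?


Insertions: 46->slot 2; 21->slot 10; 25->slot 3
Table: [None, None, 46, 25, None, None, None, None, None, None, 21]


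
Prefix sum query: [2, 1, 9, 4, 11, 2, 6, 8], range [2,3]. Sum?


Prefix sums: [0, 2, 3, 12, 16, 27, 29, 35, 43]
Sum[2..3] = prefix[4] - prefix[2] = 16 - 3 = 13


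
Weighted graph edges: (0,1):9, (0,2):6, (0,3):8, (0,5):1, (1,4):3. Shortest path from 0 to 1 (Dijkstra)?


Dijkstra from 0:
Distances: {0: 0, 1: 9, 2: 6, 3: 8, 4: 12, 5: 1}
Shortest distance to 1 = 9, path = [0, 1]


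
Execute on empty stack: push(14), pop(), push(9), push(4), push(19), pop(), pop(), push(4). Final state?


push(14) -> [14]
pop() returns 14 -> []
push(9) -> [9]
push(4) -> [9, 4]
push(19) -> [9, 4, 19]
pop() returns 19 -> [9, 4]
pop() returns 4 -> [9]
push(4) -> [9, 4]
Final stack (bottom to top): [9, 4]


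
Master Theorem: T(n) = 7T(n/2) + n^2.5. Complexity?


a=7, b=2, c=2.5. log_2(7)=2.807 > c=2.5. Case 1: O(n^log_b(a)) = O(n^2.807)
Complexity: O(n^2.807)


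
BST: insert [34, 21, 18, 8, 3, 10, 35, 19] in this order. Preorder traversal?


Root = 34; build tree by BST insertion.
Preorder traversal: [34, 21, 18, 8, 3, 10, 19, 35]


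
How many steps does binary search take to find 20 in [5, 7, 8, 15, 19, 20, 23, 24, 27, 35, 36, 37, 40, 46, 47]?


Search for 20:
[0,14] mid=7 arr[7]=24
[0,6] mid=3 arr[3]=15
[4,6] mid=5 arr[5]=20
Total: 3 comparisons


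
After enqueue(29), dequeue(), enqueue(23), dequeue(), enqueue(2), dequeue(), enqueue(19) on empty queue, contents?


enqueue(29) -> [29]
dequeue() returns 29 -> []
enqueue(23) -> [23]
dequeue() returns 23 -> []
enqueue(2) -> [2]
dequeue() returns 2 -> []
enqueue(19) -> [19]
Final queue (front to back): [19]


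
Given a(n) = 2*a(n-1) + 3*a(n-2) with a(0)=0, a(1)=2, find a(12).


Build bottom-up:
...a(10)=29524, a(11)=88574, a(12)=2*88574+3*29524=265720


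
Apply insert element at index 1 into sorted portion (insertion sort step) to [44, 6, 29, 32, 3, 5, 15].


After one pass: [6, 44, 29, 32, 3, 5, 15]


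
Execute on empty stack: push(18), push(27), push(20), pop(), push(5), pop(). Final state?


push(18) -> [18]
push(27) -> [18, 27]
push(20) -> [18, 27, 20]
pop() returns 20 -> [18, 27]
push(5) -> [18, 27, 5]
pop() returns 5 -> [18, 27]
Final stack (bottom to top): [18, 27]


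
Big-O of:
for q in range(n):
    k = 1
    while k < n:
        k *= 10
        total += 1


Per nesting level: O(n) * O(log n) = O(n log n)
Complexity: O(n log n)


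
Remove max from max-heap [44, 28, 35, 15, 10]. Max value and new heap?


Max = 44
Replace root with last, heapify down
Resulting heap: [35, 28, 10, 15]


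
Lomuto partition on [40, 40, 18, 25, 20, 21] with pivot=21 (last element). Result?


Elements <= 21 go left of pivot.
Result: [18, 20, 21, 25, 40, 40], pivot at index 2


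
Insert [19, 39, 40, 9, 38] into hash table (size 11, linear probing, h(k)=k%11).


Insertions: 19->slot 8; 39->slot 6; 40->slot 7; 9->slot 9; 38->slot 5
Table: [None, None, None, None, None, 38, 39, 40, 19, 9, None]


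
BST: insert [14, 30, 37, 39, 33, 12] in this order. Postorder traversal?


Root = 14; build tree by BST insertion.
Postorder traversal: [12, 33, 39, 37, 30, 14]


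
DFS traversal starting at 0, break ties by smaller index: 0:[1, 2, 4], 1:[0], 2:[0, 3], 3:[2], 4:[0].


DFS stack-based: start with [0]
Visit order: [0, 1, 2, 3, 4]


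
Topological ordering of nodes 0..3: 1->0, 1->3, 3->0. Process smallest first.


Kahn's algorithm, process smallest node first
Order: [1, 2, 3, 0]


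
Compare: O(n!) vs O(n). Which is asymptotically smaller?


linear grows slower than factorial
O(n) is asymptotically smaller; O(n!) grows faster


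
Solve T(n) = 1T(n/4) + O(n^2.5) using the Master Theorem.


a=1, b=4, c=2.5. log_4(1)=0 < c=2.5. Case 3: O(n^c) = O(n^2.500)
Complexity: O(n^2.500)


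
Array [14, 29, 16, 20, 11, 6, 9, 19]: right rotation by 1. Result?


Right rotate by 1: [19, 14, 29, 16, 20, 11, 6, 9]


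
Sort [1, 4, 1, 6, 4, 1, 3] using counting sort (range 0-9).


Count array: [0, 3, 0, 1, 2, 0, 1, 0, 0, 0]
Reconstruct: [1, 1, 1, 3, 4, 4, 6]


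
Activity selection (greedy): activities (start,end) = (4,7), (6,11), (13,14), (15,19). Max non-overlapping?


Greedy: pick earliest-ending, then skip overlaps.
Selected (3 activities): [(4, 7), (13, 14), (15, 19)]


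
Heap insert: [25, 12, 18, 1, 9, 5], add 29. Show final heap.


Append 29: [25, 12, 18, 1, 9, 5, 29]
Bubble up: swap idx 6(29) with idx 2(18); swap idx 2(29) with idx 0(25)
Result: [29, 12, 25, 1, 9, 5, 18]


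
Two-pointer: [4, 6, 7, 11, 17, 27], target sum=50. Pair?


Two pointers: lo=0, hi=5
No pair sums to 50


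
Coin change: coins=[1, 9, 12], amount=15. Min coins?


dp[0]=0; dp[i]=1+min(dp[i-c] for c in coins)
...dp[10]=2, dp[11]=3, dp[12]=1, dp[13]=2, dp[14]=3, dp[15]=4
Minimum coins for 15 = 4


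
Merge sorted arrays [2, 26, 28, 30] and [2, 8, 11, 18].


Compare heads, take smaller each step.
Merged: [2, 2, 8, 11, 18, 26, 28, 30]


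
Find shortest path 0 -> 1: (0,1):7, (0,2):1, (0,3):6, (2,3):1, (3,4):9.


Dijkstra from 0:
Distances: {0: 0, 1: 7, 2: 1, 3: 2, 4: 11}
Shortest distance to 1 = 7, path = [0, 1]


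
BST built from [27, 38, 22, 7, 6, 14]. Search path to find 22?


BST root = 27
Search for 22: compare at each node
Path: [27, 22]


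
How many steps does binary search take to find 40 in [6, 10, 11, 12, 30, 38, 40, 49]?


Search for 40:
[0,7] mid=3 arr[3]=12
[4,7] mid=5 arr[5]=38
[6,7] mid=6 arr[6]=40
Total: 3 comparisons


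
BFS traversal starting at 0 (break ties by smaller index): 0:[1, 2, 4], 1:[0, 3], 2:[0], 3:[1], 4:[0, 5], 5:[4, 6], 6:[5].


BFS queue: start with [0]
Visit order: [0, 1, 2, 4, 3, 5, 6]


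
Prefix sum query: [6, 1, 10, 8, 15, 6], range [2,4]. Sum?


Prefix sums: [0, 6, 7, 17, 25, 40, 46]
Sum[2..4] = prefix[5] - prefix[2] = 40 - 7 = 33


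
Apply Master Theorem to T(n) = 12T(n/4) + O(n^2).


a=12, b=4, c=2. log_4(12)=1.792 < c=2. Case 3: O(n^c) = O(n^2)
Complexity: O(n^2)


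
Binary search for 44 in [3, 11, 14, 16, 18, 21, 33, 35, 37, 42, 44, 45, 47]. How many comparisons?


Search for 44:
[0,12] mid=6 arr[6]=33
[7,12] mid=9 arr[9]=42
[10,12] mid=11 arr[11]=45
[10,10] mid=10 arr[10]=44
Total: 4 comparisons


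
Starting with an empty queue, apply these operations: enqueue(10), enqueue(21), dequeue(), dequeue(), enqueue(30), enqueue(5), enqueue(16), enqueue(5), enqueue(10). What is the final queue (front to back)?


enqueue(10) -> [10]
enqueue(21) -> [10, 21]
dequeue() returns 10 -> [21]
dequeue() returns 21 -> []
enqueue(30) -> [30]
enqueue(5) -> [30, 5]
enqueue(16) -> [30, 5, 16]
enqueue(5) -> [30, 5, 16, 5]
enqueue(10) -> [30, 5, 16, 5, 10]
Final queue (front to back): [30, 5, 16, 5, 10]


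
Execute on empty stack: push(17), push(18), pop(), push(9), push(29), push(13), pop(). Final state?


push(17) -> [17]
push(18) -> [17, 18]
pop() returns 18 -> [17]
push(9) -> [17, 9]
push(29) -> [17, 9, 29]
push(13) -> [17, 9, 29, 13]
pop() returns 13 -> [17, 9, 29]
Final stack (bottom to top): [17, 9, 29]


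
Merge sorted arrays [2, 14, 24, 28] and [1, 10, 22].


Compare heads, take smaller each step.
Merged: [1, 2, 10, 14, 22, 24, 28]


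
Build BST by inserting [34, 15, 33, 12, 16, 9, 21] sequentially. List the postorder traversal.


Root = 34; build tree by BST insertion.
Postorder traversal: [9, 12, 21, 16, 33, 15, 34]


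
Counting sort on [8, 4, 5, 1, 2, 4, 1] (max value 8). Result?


Count array: [0, 2, 1, 0, 2, 1, 0, 0, 1]
Reconstruct: [1, 1, 2, 4, 4, 5, 8]


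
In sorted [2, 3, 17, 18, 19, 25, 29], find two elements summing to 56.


Two pointers: lo=0, hi=6
No pair sums to 56


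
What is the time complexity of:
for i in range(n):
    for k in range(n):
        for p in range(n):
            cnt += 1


Per nesting level: O(n) * O(n) * O(n) = O(n^3)
Complexity: O(n^3)


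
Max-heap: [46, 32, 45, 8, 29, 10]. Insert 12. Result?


Append 12: [46, 32, 45, 8, 29, 10, 12]
Bubble up: no swaps needed
Result: [46, 32, 45, 8, 29, 10, 12]


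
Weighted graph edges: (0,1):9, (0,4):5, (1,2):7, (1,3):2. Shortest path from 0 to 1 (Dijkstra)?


Dijkstra from 0:
Distances: {0: 0, 1: 9, 2: 16, 3: 11, 4: 5}
Shortest distance to 1 = 9, path = [0, 1]


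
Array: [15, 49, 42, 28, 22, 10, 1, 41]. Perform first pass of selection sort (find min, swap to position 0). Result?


After one pass: [1, 49, 42, 28, 22, 10, 15, 41]


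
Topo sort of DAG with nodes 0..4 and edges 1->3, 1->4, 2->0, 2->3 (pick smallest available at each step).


Kahn's algorithm, process smallest node first
Order: [1, 2, 0, 3, 4]


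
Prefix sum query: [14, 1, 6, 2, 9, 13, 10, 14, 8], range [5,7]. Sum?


Prefix sums: [0, 14, 15, 21, 23, 32, 45, 55, 69, 77]
Sum[5..7] = prefix[8] - prefix[5] = 69 - 32 = 37


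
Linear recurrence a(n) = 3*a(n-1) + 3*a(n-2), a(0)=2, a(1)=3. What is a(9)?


Build bottom-up:
...a(7)=11259, a(8)=42687, a(9)=3*42687+3*11259=161838


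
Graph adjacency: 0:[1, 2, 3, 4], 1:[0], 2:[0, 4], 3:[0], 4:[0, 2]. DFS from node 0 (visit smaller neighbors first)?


DFS stack-based: start with [0]
Visit order: [0, 1, 2, 4, 3]


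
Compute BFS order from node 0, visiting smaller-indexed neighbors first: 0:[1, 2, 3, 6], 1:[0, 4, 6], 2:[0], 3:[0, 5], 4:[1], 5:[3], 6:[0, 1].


BFS queue: start with [0]
Visit order: [0, 1, 2, 3, 6, 4, 5]


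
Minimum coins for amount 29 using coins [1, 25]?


dp[0]=0; dp[i]=1+min(dp[i-c] for c in coins)
...dp[24]=24, dp[25]=1, dp[26]=2, dp[27]=3, dp[28]=4, dp[29]=5
Minimum coins for 29 = 5


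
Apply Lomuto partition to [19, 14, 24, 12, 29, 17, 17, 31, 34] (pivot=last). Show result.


Elements <= 34 go left of pivot.
Result: [19, 14, 24, 12, 29, 17, 17, 31, 34], pivot at index 8


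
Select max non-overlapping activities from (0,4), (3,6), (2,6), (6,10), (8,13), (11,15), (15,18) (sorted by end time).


Greedy: pick earliest-ending, then skip overlaps.
Selected (4 activities): [(0, 4), (6, 10), (11, 15), (15, 18)]


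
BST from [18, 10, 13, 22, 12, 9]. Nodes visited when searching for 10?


BST root = 18
Search for 10: compare at each node
Path: [18, 10]


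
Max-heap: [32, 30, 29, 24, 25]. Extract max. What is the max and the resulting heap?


Max = 32
Replace root with last, heapify down
Resulting heap: [30, 25, 29, 24]


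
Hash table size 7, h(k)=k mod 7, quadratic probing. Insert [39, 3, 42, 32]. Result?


Insertions: 39->slot 4; 3->slot 3; 42->slot 0; 32->slot 5
Table: [42, None, None, 3, 39, 32, None]


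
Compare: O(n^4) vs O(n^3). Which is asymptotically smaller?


cubic grows slower than quartic
O(n^3) is asymptotically smaller; O(n^4) grows faster


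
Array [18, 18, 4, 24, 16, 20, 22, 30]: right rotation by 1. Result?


Right rotate by 1: [30, 18, 18, 4, 24, 16, 20, 22]


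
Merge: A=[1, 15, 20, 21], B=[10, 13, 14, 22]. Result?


Compare heads, take smaller each step.
Merged: [1, 10, 13, 14, 15, 20, 21, 22]


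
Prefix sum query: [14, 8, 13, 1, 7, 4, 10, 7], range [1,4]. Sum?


Prefix sums: [0, 14, 22, 35, 36, 43, 47, 57, 64]
Sum[1..4] = prefix[5] - prefix[1] = 43 - 14 = 29


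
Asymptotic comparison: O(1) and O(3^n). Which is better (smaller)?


constant grows slower than exponential (base 3)
O(1) is asymptotically smaller; O(3^n) grows faster


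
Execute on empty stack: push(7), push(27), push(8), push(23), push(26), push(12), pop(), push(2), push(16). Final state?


push(7) -> [7]
push(27) -> [7, 27]
push(8) -> [7, 27, 8]
push(23) -> [7, 27, 8, 23]
push(26) -> [7, 27, 8, 23, 26]
push(12) -> [7, 27, 8, 23, 26, 12]
pop() returns 12 -> [7, 27, 8, 23, 26]
push(2) -> [7, 27, 8, 23, 26, 2]
push(16) -> [7, 27, 8, 23, 26, 2, 16]
Final stack (bottom to top): [7, 27, 8, 23, 26, 2, 16]


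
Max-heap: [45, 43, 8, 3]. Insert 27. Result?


Append 27: [45, 43, 8, 3, 27]
Bubble up: no swaps needed
Result: [45, 43, 8, 3, 27]


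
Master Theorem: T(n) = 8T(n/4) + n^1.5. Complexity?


a=8, b=4, c=1.5. log_4(8)=1.5 = c=1.5. Case 2: O(n^c log n) = O(n^1.500 log n)
Complexity: O(n^1.500 log n)


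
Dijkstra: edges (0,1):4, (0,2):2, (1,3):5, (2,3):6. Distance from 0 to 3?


Dijkstra from 0:
Distances: {0: 0, 1: 4, 2: 2, 3: 8}
Shortest distance to 3 = 8, path = [0, 2, 3]


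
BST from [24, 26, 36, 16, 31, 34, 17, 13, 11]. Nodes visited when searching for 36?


BST root = 24
Search for 36: compare at each node
Path: [24, 26, 36]


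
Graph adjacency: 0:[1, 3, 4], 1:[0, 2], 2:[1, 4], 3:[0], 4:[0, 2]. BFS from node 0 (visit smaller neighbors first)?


BFS queue: start with [0]
Visit order: [0, 1, 3, 4, 2]


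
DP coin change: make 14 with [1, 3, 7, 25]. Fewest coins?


dp[0]=0; dp[i]=1+min(dp[i-c] for c in coins)
...dp[9]=3, dp[10]=2, dp[11]=3, dp[12]=4, dp[13]=3, dp[14]=2
Minimum coins for 14 = 2


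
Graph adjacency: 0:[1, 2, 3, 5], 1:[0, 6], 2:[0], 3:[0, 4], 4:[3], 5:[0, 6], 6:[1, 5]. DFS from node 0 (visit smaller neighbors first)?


DFS stack-based: start with [0]
Visit order: [0, 1, 6, 5, 2, 3, 4]


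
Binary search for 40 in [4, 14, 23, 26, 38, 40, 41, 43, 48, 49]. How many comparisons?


Search for 40:
[0,9] mid=4 arr[4]=38
[5,9] mid=7 arr[7]=43
[5,6] mid=5 arr[5]=40
Total: 3 comparisons


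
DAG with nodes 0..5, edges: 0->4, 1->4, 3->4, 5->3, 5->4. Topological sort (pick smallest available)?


Kahn's algorithm, process smallest node first
Order: [0, 1, 2, 5, 3, 4]


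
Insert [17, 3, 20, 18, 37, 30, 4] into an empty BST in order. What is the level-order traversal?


Root = 17; build tree by BST insertion.
Level-Order traversal: [17, 3, 20, 4, 18, 37, 30]


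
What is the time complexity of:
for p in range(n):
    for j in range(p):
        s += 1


Per nesting level: O(n) * O(n) [triangular over p] = O(n^2)
Complexity: O(n^2)


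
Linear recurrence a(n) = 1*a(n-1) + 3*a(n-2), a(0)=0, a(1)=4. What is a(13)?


Build bottom-up:
...a(11)=10732, a(12)=24640, a(13)=1*24640+3*10732=56836


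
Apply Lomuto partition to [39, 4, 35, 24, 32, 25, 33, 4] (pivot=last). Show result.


Elements <= 4 go left of pivot.
Result: [4, 4, 35, 24, 32, 25, 33, 39], pivot at index 1


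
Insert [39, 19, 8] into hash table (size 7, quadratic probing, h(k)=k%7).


Insertions: 39->slot 4; 19->slot 5; 8->slot 1
Table: [None, 8, None, None, 39, 19, None]


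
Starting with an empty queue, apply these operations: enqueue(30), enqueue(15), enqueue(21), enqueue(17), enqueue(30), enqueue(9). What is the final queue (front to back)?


enqueue(30) -> [30]
enqueue(15) -> [30, 15]
enqueue(21) -> [30, 15, 21]
enqueue(17) -> [30, 15, 21, 17]
enqueue(30) -> [30, 15, 21, 17, 30]
enqueue(9) -> [30, 15, 21, 17, 30, 9]
Final queue (front to back): [30, 15, 21, 17, 30, 9]


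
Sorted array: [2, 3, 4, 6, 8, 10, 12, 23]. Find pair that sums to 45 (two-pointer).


Two pointers: lo=0, hi=7
No pair sums to 45


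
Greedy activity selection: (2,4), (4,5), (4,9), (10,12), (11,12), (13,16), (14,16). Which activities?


Greedy: pick earliest-ending, then skip overlaps.
Selected (4 activities): [(2, 4), (4, 5), (10, 12), (13, 16)]


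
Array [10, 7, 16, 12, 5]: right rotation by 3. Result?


Right rotate by 3: [16, 12, 5, 10, 7]


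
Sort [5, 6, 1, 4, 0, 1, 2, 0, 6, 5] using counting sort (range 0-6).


Count array: [2, 2, 1, 0, 1, 2, 2]
Reconstruct: [0, 0, 1, 1, 2, 4, 5, 5, 6, 6]


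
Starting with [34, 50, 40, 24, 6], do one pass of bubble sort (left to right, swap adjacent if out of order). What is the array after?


After one pass: [34, 40, 24, 6, 50]


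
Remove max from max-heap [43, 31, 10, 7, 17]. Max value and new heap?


Max = 43
Replace root with last, heapify down
Resulting heap: [31, 17, 10, 7]


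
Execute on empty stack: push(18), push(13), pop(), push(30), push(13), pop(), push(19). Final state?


push(18) -> [18]
push(13) -> [18, 13]
pop() returns 13 -> [18]
push(30) -> [18, 30]
push(13) -> [18, 30, 13]
pop() returns 13 -> [18, 30]
push(19) -> [18, 30, 19]
Final stack (bottom to top): [18, 30, 19]


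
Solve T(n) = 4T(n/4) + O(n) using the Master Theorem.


a=4, b=4, c=1. log_4(4)=1 = c=1. Case 2: O(n^c log n) = O(n log n)
Complexity: O(n log n)


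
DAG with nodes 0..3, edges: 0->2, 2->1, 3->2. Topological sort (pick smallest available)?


Kahn's algorithm, process smallest node first
Order: [0, 3, 2, 1]


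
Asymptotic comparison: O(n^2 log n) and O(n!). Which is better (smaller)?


n^2 log n grows slower than factorial
O(n^2 log n) is asymptotically smaller; O(n!) grows faster


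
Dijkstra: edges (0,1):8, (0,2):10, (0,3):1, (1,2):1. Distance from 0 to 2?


Dijkstra from 0:
Distances: {0: 0, 1: 8, 2: 9, 3: 1}
Shortest distance to 2 = 9, path = [0, 1, 2]


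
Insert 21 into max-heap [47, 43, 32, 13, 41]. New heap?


Append 21: [47, 43, 32, 13, 41, 21]
Bubble up: no swaps needed
Result: [47, 43, 32, 13, 41, 21]


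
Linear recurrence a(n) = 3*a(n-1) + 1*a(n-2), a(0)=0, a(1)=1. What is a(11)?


Build bottom-up:
...a(9)=12970, a(10)=42837, a(11)=3*42837+1*12970=141481


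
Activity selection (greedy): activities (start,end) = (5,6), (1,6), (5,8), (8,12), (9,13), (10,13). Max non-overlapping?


Greedy: pick earliest-ending, then skip overlaps.
Selected (2 activities): [(5, 6), (8, 12)]


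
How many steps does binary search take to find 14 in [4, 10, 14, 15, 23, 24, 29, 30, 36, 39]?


Search for 14:
[0,9] mid=4 arr[4]=23
[0,3] mid=1 arr[1]=10
[2,3] mid=2 arr[2]=14
Total: 3 comparisons


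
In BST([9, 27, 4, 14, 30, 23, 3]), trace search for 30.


BST root = 9
Search for 30: compare at each node
Path: [9, 27, 30]


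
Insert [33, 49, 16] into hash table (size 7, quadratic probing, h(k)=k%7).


Insertions: 33->slot 5; 49->slot 0; 16->slot 2
Table: [49, None, 16, None, None, 33, None]


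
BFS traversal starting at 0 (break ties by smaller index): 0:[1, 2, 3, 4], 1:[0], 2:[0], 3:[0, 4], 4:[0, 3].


BFS queue: start with [0]
Visit order: [0, 1, 2, 3, 4]


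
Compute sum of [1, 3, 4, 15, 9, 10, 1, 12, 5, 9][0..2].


Prefix sums: [0, 1, 4, 8, 23, 32, 42, 43, 55, 60, 69]
Sum[0..2] = prefix[3] - prefix[0] = 8 - 0 = 8


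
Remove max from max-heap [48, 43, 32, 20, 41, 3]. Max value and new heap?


Max = 48
Replace root with last, heapify down
Resulting heap: [43, 41, 32, 20, 3]


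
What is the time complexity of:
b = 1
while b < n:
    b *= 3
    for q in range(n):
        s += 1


Per nesting level: O(log n) * O(n) = O(n log n)
Complexity: O(n log n)


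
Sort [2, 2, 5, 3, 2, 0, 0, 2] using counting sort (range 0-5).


Count array: [2, 0, 4, 1, 0, 1]
Reconstruct: [0, 0, 2, 2, 2, 2, 3, 5]


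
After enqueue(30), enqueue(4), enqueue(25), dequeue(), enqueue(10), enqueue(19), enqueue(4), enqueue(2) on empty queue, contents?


enqueue(30) -> [30]
enqueue(4) -> [30, 4]
enqueue(25) -> [30, 4, 25]
dequeue() returns 30 -> [4, 25]
enqueue(10) -> [4, 25, 10]
enqueue(19) -> [4, 25, 10, 19]
enqueue(4) -> [4, 25, 10, 19, 4]
enqueue(2) -> [4, 25, 10, 19, 4, 2]
Final queue (front to back): [4, 25, 10, 19, 4, 2]


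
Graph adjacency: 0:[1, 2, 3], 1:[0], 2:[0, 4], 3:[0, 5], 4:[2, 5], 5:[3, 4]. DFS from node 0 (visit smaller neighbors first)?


DFS stack-based: start with [0]
Visit order: [0, 1, 2, 4, 5, 3]


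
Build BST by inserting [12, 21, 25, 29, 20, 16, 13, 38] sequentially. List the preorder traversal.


Root = 12; build tree by BST insertion.
Preorder traversal: [12, 21, 20, 16, 13, 25, 29, 38]


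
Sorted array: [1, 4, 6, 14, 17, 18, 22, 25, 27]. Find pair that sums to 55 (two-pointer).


Two pointers: lo=0, hi=8
No pair sums to 55


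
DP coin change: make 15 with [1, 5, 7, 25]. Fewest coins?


dp[0]=0; dp[i]=1+min(dp[i-c] for c in coins)
...dp[10]=2, dp[11]=3, dp[12]=2, dp[13]=3, dp[14]=2, dp[15]=3
Minimum coins for 15 = 3


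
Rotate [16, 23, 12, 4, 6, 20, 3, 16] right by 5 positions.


Right rotate by 5: [4, 6, 20, 3, 16, 16, 23, 12]


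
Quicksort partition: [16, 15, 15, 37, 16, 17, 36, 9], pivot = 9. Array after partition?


Elements <= 9 go left of pivot.
Result: [9, 15, 15, 37, 16, 17, 36, 16], pivot at index 0


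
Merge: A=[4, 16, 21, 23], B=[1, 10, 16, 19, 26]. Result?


Compare heads, take smaller each step.
Merged: [1, 4, 10, 16, 16, 19, 21, 23, 26]


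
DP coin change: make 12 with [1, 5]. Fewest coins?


dp[0]=0; dp[i]=1+min(dp[i-c] for c in coins)
...dp[7]=3, dp[8]=4, dp[9]=5, dp[10]=2, dp[11]=3, dp[12]=4
Minimum coins for 12 = 4


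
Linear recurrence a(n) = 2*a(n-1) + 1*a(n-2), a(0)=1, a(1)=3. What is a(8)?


Build bottom-up:
...a(6)=239, a(7)=577, a(8)=2*577+1*239=1393


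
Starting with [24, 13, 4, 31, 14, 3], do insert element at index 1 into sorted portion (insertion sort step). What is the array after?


After one pass: [13, 24, 4, 31, 14, 3]


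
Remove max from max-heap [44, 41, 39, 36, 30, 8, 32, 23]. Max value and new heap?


Max = 44
Replace root with last, heapify down
Resulting heap: [41, 36, 39, 23, 30, 8, 32]
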